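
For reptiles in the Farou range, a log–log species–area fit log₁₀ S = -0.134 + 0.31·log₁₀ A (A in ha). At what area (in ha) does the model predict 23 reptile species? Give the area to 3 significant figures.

23 = 0.7345 × A^0.31  ⇒  A^0.31 = 23/0.7345 = 31.31
ln A = ln(31.31) / 0.31 = 3.4440 / 0.31 = 11.1098
A = e^11.1098 ≈ 66823 ha

66800 ha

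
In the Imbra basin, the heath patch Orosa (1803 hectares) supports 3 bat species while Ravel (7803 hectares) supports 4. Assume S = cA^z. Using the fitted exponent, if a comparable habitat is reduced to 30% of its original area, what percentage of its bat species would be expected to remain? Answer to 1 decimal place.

78.9%

z = ln(4/3) / ln(7803/1803) = 0.2877 / 1.4651 = 0.1964
S_new/S_old = (A_new/A_old)^z = 0.3^0.1964 = exp(0.1964 × -1.2040) = 0.7895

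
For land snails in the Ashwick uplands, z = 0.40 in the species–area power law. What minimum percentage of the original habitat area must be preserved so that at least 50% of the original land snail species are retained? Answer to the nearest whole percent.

18%

Need (A_new/A_old)^0.4 = 0.5, so A_new/A_old = 0.5^(1/0.4) = 0.5^2.5
ln(A_new/A_old) = ln 0.5 / 0.4 = -0.6931 / 0.4 = -1.7329
A_new/A_old = e^-1.7329 ≈ 0.1768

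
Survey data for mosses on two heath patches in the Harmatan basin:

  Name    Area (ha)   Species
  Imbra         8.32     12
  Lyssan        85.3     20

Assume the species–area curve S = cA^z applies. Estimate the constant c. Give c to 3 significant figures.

7.54

z = ln(S₂/S₁) / ln(A₂/A₁) = ln(20/12) / ln(85.3/8.32) = 0.5108 / 2.3275 = 0.2195
c = S₁ / A₁^z = 12 / 8.32^0.2195 = 12 / 1.592 = 7.538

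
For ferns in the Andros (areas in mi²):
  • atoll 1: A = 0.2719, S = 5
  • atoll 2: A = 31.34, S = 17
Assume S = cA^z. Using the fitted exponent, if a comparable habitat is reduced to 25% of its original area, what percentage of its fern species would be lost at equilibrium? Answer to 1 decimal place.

z = ln(17/5) / ln(31.34/0.2719) = 1.2238 / 4.7472 = 0.2578
S_new/S_old = (A_new/A_old)^z = 0.25^0.2578 = exp(0.2578 × -1.3863) = 0.6995
Fraction lost = 1 − 0.6995 = 0.3005

30.0%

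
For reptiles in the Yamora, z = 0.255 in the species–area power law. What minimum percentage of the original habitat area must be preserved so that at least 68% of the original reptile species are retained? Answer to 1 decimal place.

Need (A_new/A_old)^0.255 = 0.68, so A_new/A_old = 0.68^(1/0.255) = 0.68^3.922
ln(A_new/A_old) = ln 0.68 / 0.255 = -0.3857 / 0.255 = -1.5124
A_new/A_old = e^-1.5124 ≈ 0.2204

22.0%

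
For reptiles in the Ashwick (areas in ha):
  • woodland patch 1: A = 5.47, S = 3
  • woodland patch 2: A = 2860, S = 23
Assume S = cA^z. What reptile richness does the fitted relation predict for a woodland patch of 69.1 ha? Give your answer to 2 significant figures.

6.8

z = ln(23/3) / ln(2860/5.47) = 2.0369 / 6.2593 = 0.3254
c = 3 / 5.47^0.3254 = 3 / 1.738 = 1.726
S₃ = 1.726 × 69.1^0.3254 = 1.726 × 3.968 ≈ 6.848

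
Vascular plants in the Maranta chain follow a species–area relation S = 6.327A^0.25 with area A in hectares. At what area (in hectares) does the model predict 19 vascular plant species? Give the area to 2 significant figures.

81 hectares

19 = 6.327 × A^0.25  ⇒  A^0.25 = 19/6.327 = 3.003
ln A = ln(3.003) / 0.25 = 1.0996 / 0.25 = 4.3985
A = e^4.3985 ≈ 81.32 hectares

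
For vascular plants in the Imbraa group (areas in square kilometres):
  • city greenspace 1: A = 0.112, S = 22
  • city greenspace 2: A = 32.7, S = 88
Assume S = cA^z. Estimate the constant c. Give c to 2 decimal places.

37.55

z = ln(S₂/S₁) / ln(A₂/A₁) = ln(88/22) / ln(32.7/0.112) = 1.3863 / 5.6766 = 0.2442
c = S₁ / A₁^z = 22 / 0.112^0.2442 = 22 / 0.5859 = 37.55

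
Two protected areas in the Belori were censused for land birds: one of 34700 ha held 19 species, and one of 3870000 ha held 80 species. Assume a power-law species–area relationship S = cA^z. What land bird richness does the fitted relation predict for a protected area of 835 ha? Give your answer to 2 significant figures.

6.1

z = ln(80/19) / ln(3870000/34700) = 1.4376 / 4.7143 = 0.3049
c = 19 / 34700^0.3049 = 19 / 24.24 = 0.7838
S₃ = 0.7838 × 835^0.3049 = 0.7838 × 7.779 ≈ 6.098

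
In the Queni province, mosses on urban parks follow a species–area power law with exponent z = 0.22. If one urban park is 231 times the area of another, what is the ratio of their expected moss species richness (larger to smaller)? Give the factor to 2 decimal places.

S₂/S₁ = (A₂/A₁)^z = 231^0.22
ln(S₂/S₁) = 0.22 × ln 231 = 0.22 × 5.4424 = 1.1973
S₂/S₁ = e^1.1973 ≈ 3.311

3.31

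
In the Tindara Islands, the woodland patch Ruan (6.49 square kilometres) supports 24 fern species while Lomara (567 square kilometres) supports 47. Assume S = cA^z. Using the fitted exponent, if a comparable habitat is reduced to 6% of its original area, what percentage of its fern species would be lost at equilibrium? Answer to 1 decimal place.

34.5%

z = ln(47/24) / ln(567/6.49) = 0.6721 / 4.4701 = 0.1504
S_new/S_old = (A_new/A_old)^z = 0.06^0.1504 = exp(0.1504 × -2.8134) = 0.6551
Fraction lost = 1 − 0.6551 = 0.3449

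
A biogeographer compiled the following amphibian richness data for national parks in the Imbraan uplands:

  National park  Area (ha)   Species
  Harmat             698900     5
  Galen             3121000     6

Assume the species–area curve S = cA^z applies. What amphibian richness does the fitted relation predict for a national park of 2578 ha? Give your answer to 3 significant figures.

2.53

z = ln(6/5) / ln(3121000/698900) = 0.1823 / 1.4964 = 0.1218
c = 5 / 698900^0.1218 = 5 / 5.153 = 0.9703
S₃ = 0.9703 × 2578^0.1218 = 0.9703 × 2.604 ≈ 2.526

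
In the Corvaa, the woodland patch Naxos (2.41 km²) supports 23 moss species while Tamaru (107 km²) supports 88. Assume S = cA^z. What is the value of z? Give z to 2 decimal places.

0.35

Taking logs: ln S = ln c + z ln A, so z = (ln S₂ − ln S₁)/(ln A₂ − ln A₁).
z = ln(88/23) / ln(107/2.41) = ln(3.826) / ln(44.4) = 1.3418 / 3.7932 = 0.3537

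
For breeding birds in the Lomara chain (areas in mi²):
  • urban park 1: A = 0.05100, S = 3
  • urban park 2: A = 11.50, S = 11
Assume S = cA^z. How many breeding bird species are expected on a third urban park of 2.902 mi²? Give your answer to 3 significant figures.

z = ln(11/3) / ln(11.5/0.051) = 1.2993 / 5.4183 = 0.2398
c = 3 / 0.051^0.2398 = 3 / 0.4899 = 6.124
S₃ = 6.124 × 2.902^0.2398 = 6.124 × 1.291 ≈ 7.907

7.91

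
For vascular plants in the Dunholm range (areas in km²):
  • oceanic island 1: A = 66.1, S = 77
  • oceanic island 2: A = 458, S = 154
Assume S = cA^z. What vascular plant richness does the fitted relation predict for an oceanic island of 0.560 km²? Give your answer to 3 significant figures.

13.9

z = ln(154/77) / ln(458/66.1) = 0.6931 / 1.9357 = 0.3581
c = 77 / 66.1^0.3581 = 77 / 4.485 = 17.17
S₃ = 17.17 × 0.56^0.3581 = 17.17 × 0.8125 ≈ 13.95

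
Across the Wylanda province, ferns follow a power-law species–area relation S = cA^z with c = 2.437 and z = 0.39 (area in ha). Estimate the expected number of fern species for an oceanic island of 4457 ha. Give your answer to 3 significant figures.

64.6

S = 2.437 × 4457^0.39
ln S = ln 2.437 + 0.39 × ln 4457 = 0.8908 + 0.39 × 8.4022 = 4.1676
S = e^4.1676 ≈ 64.56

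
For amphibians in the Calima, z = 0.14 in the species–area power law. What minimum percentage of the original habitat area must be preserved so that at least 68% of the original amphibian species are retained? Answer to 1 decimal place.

6.4%

Need (A_new/A_old)^0.14 = 0.68, so A_new/A_old = 0.68^(1/0.14) = 0.68^7.143
ln(A_new/A_old) = ln 0.68 / 0.14 = -0.3857 / 0.14 = -2.7547
A_new/A_old = e^-2.7547 ≈ 0.06363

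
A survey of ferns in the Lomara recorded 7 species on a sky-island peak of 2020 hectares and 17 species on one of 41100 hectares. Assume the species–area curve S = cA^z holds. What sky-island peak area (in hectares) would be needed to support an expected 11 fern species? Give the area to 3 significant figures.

9370 hectares

z = ln(17/7) / ln(41100/2020) = 0.8873 / 3.0129 = 0.2945
c = 7 / 2020^0.2945 = 7 / 9.406 = 0.7442
A = (11/0.7442)^(1/0.2945) ⇒ ln A = ln(14.78)/0.2945 = 9.1456
A = e^9.1456 ≈ 9373 hectares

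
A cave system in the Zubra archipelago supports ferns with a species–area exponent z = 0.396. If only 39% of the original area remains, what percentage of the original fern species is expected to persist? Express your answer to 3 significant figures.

68.9%

S_new/S_old = (A_new/A_old)^z = 0.39^0.396
= exp(0.396 × ln 0.39) = exp(0.396 × -0.9416) = exp(-0.3729) ≈ 0.6887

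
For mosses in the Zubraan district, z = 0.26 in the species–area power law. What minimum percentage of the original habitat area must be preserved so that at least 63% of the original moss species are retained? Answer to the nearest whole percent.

17%

Need (A_new/A_old)^0.26 = 0.63, so A_new/A_old = 0.63^(1/0.26) = 0.63^3.846
ln(A_new/A_old) = ln 0.63 / 0.26 = -0.4620 / 0.26 = -1.7771
A_new/A_old = e^-1.7771 ≈ 0.1691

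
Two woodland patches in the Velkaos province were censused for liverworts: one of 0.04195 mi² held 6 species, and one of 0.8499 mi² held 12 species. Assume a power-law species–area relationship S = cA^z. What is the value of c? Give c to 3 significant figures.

z = ln(S₂/S₁) / ln(A₂/A₁) = ln(12/6) / ln(0.8499/0.04195) = 0.6931 / 3.0086 = 0.2304
c = S₁ / A₁^z = 6 / 0.04195^0.2304 = 6 / 0.4816 = 12.46

12.5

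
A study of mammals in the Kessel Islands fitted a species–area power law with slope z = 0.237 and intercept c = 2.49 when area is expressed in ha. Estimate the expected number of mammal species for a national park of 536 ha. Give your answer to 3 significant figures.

11.0

S = 2.49 × 536^0.237
ln S = ln 2.49 + 0.237 × ln 536 = 0.9123 + 0.237 × 6.2841 = 2.4016
S = e^2.4016 ≈ 11.04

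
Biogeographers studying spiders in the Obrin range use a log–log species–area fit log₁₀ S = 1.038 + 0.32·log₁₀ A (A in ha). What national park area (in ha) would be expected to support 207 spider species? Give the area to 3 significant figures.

207 = 10.91 × A^0.32  ⇒  A^0.32 = 207/10.91 = 18.97
ln A = ln(18.97) / 0.32 = 2.9426 / 0.32 = 9.1957
A = e^9.1957 ≈ 9855 ha

9860 ha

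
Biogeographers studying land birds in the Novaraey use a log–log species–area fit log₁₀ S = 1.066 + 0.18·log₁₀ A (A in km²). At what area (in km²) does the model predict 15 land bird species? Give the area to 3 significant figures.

15 = 11.64 × A^0.18  ⇒  A^0.18 = 15/11.64 = 1.289
ln A = ln(1.289) / 0.18 = 0.2535 / 0.18 = 1.4083
A = e^1.4083 ≈ 4.089 km²

4.09 km²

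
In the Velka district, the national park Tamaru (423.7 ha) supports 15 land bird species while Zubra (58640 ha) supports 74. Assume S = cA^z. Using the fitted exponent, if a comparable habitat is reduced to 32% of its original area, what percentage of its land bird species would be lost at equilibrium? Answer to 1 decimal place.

z = ln(74/15) / ln(58640/423.7) = 1.5960 / 4.9301 = 0.3237
S_new/S_old = (A_new/A_old)^z = 0.32^0.3237 = exp(0.3237 × -1.1394) = 0.6915
Fraction lost = 1 − 0.6915 = 0.3085

30.8%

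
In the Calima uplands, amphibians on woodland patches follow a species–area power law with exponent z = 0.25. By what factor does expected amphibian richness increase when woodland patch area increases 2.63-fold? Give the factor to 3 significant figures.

S₂/S₁ = (A₂/A₁)^z = 2.63^0.25
ln(S₂/S₁) = 0.25 × ln 2.63 = 0.25 × 0.9670 = 0.2417
S₂/S₁ = e^0.2417 ≈ 1.273

1.27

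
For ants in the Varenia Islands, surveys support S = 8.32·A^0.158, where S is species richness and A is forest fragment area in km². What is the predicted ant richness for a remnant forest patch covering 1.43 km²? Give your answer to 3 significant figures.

8.80

S = 8.32 × 1.43^0.158 = 8.32 × 1.058 ≈ 8.804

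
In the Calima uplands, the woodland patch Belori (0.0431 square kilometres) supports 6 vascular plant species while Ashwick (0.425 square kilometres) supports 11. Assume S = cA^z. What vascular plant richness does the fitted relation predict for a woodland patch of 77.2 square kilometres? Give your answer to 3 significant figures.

z = ln(11/6) / ln(0.425/0.0431) = 0.6061 / 2.2886 = 0.2649
c = 6 / 0.0431^0.2649 = 6 / 0.4348 = 13.8
S₃ = 13.8 × 77.2^0.2649 = 13.8 × 3.162 ≈ 43.63

43.6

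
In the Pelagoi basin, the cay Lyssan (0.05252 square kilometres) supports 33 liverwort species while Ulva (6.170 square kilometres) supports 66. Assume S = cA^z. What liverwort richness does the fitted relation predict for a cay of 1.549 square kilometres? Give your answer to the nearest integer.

z = ln(66/33) / ln(6.17/0.05252) = 0.6931 / 4.7663 = 0.1454
c = 33 / 0.05252^0.1454 = 33 / 0.6515 = 50.65
S₃ = 50.65 × 1.549^0.1454 = 50.65 × 1.066 ≈ 53.98

54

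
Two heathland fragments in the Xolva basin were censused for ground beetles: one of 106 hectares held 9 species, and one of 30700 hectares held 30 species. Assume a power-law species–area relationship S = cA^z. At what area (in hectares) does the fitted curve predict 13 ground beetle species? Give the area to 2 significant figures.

600 hectares

z = ln(30/9) / ln(30700/106) = 1.2040 / 5.6686 = 0.2124
c = 9 / 106^0.2124 = 9 / 2.693 = 3.343
A = (13/3.343)^(1/0.2124) ⇒ ln A = ln(3.889)/0.2124 = 6.3948
A = e^6.3948 ≈ 598.7 hectares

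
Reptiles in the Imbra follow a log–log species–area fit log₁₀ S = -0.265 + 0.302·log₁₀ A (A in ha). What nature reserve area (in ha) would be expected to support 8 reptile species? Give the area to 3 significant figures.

8 = 0.5433 × A^0.302  ⇒  A^0.302 = 8/0.5433 = 14.73
ln A = ln(14.73) / 0.302 = 2.6896 / 0.302 = 8.9060
A = e^8.9060 ≈ 7376 ha

7380 ha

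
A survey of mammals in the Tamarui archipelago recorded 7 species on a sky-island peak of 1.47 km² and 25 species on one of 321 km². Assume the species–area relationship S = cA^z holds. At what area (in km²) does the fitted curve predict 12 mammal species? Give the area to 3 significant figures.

14.4 km²

z = ln(25/7) / ln(321/1.47) = 1.2730 / 5.3862 = 0.2363
c = 7 / 1.47^0.2363 = 7 / 1.095 = 6.391
A = (12/6.391)^(1/0.2363) ⇒ ln A = ln(1.878)/0.2363 = 2.6659
A = e^2.6659 ≈ 14.38 km²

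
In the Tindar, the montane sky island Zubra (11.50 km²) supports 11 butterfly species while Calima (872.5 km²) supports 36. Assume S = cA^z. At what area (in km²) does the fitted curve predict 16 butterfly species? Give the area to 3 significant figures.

45.2 km²

z = ln(36/11) / ln(872.5/11.5) = 1.1856 / 4.3290 = 0.2739
c = 11 / 11.5^0.2739 = 11 / 1.952 = 5.635
A = (16/5.635)^(1/0.2739) ⇒ ln A = ln(2.839)/0.2739 = 3.8104
A = e^3.8104 ≈ 45.17 km²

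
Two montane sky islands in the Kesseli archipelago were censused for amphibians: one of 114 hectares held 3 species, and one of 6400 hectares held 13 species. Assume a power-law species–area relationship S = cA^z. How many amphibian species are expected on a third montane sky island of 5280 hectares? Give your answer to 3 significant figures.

z = ln(13/3) / ln(6400/114) = 1.4663 / 4.0279 = 0.3640
c = 3 / 114^0.3640 = 3 / 5.608 = 0.5349
S₃ = 0.5349 × 5280^0.3640 = 0.5349 × 22.66 ≈ 12.12

12.1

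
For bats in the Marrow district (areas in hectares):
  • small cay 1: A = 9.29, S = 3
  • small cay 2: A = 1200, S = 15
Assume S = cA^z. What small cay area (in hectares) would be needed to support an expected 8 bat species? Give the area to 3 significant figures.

z = ln(15/3) / ln(1200/9.29) = 1.6094 / 4.8611 = 0.3311
c = 3 / 9.29^0.3311 = 3 / 2.092 = 1.434
A = (8/1.434)^(1/0.3311) ⇒ ln A = ln(5.578)/0.3311 = 5.1914
A = e^5.1914 ≈ 179.7 hectares

180 hectares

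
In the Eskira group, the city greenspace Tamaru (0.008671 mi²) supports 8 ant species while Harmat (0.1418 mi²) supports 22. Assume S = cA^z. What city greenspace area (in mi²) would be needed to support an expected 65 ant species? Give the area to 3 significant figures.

z = ln(22/8) / ln(0.1418/0.008671) = 1.0116 / 2.7944 = 0.3620
c = 8 / 0.008671^0.3620 = 8 / 0.1793 = 44.62
A = (65/44.62)^(1/0.3620) ⇒ ln A = ln(1.457)/0.3620 = 1.0393
A = e^1.0393 ≈ 2.827 mi²

2.83 mi²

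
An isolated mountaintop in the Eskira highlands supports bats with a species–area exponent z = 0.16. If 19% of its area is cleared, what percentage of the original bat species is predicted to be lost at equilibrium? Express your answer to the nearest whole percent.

S_new/S_old = (A_new/A_old)^z = 0.81^0.16
= exp(0.16 × ln 0.81) = exp(0.16 × -0.2107) = exp(-0.0337) ≈ 0.9668
Fraction lost = 1 − 0.9668 = 0.03315

3%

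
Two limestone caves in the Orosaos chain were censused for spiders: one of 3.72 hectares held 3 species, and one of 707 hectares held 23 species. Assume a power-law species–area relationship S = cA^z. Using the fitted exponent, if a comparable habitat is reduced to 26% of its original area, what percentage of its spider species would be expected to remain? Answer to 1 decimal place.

59.3%

z = ln(23/3) / ln(707/3.72) = 2.0369 / 5.2473 = 0.3882
S_new/S_old = (A_new/A_old)^z = 0.26^0.3882 = exp(0.3882 × -1.3471) = 0.5928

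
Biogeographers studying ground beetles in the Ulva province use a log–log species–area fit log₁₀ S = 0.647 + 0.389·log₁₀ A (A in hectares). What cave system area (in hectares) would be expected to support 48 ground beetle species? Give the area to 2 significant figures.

460 hectares

48 = 4.436 × A^0.389  ⇒  A^0.389 = 48/4.436 = 10.82
ln A = ln(10.82) / 0.389 = 2.3814 / 0.389 = 6.1219
A = e^6.1219 ≈ 455.7 hectares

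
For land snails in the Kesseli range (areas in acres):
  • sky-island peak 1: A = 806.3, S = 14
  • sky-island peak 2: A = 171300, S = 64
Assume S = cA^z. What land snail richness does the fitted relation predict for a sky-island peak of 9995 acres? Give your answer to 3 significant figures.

z = ln(64/14) / ln(171300/806.3) = 1.5198 / 5.3587 = 0.2836
c = 14 / 806.3^0.2836 = 14 / 6.673 = 2.098
S₃ = 2.098 × 9995^0.2836 = 2.098 × 13.63 ≈ 28.59

28.6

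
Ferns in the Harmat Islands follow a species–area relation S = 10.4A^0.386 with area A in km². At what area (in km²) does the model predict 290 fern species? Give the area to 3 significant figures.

290 = 10.4 × A^0.386  ⇒  A^0.386 = 290/10.4 = 27.88
ln A = ln(27.88) / 0.386 = 3.3281 / 0.386 = 8.6220
A = e^8.6220 ≈ 5552 km²

5550 km²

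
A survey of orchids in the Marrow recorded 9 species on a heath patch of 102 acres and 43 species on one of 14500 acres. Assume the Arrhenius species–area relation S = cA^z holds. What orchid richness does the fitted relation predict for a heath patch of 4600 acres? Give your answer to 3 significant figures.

29.9

z = ln(43/9) / ln(14500/102) = 1.5640 / 4.9569 = 0.3155
c = 9 / 102^0.3155 = 9 / 4.303 = 2.092
S₃ = 2.092 × 4600^0.3155 = 2.092 × 14.31 ≈ 29.93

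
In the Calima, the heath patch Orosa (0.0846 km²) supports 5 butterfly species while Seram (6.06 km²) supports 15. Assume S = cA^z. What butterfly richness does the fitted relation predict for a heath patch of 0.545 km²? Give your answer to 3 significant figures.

z = ln(15/5) / ln(6.06/0.0846) = 1.0986 / 4.2715 = 0.2572
c = 5 / 0.0846^0.2572 = 5 / 0.5298 = 9.437
S₃ = 9.437 × 0.545^0.2572 = 9.437 × 0.8555 ≈ 8.073

8.07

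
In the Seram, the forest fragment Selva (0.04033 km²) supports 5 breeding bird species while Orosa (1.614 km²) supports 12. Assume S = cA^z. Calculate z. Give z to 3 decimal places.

0.237

Taking logs: ln S = ln c + z ln A, so z = (ln S₂ − ln S₁)/(ln A₂ − ln A₁).
z = ln(12/5) / ln(1.614/0.04033) = ln(2.4) / ln(40.02) = 0.8755 / 3.6894 = 0.2373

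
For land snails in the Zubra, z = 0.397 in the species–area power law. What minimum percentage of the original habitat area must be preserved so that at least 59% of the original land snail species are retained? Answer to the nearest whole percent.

26%

Need (A_new/A_old)^0.397 = 0.59, so A_new/A_old = 0.59^(1/0.397) = 0.59^2.519
ln(A_new/A_old) = ln 0.59 / 0.397 = -0.5276 / 0.397 = -1.3290
A_new/A_old = e^-1.3290 ≈ 0.2647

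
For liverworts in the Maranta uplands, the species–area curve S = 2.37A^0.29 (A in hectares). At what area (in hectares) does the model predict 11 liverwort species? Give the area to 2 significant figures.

11 = 2.37 × A^0.29  ⇒  A^0.29 = 11/2.37 = 4.641
ln A = ln(4.641) / 0.29 = 1.5350 / 0.29 = 5.2931
A = e^5.2931 ≈ 199 hectares

200 hectares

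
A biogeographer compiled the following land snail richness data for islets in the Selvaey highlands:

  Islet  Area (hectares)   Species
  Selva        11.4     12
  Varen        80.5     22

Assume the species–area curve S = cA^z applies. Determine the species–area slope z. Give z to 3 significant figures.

0.310

Taking logs: ln S = ln c + z ln A, so z = (ln S₂ − ln S₁)/(ln A₂ − ln A₁).
z = ln(22/12) / ln(80.5/11.4) = ln(1.833) / ln(7.061) = 0.6061 / 1.9546 = 0.3101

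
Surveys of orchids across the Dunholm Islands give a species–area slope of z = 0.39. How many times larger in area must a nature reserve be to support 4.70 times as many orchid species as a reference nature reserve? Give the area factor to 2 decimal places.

52.88

(A₂/A₁)^0.39 = 4.7, so A₂/A₁ = 4.7^(1/0.39) = 4.7^2.564
ln(A₂/A₁) = ln 4.7 / 0.39 = 1.5476 / 0.39 = 3.9681
A₂/A₁ = e^3.9681 ≈ 52.88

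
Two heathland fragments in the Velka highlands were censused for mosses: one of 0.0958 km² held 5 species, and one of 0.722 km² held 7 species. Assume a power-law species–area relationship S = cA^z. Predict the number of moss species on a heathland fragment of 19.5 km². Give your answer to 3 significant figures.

12.1

z = ln(7/5) / ln(0.722/0.0958) = 0.3365 / 2.0198 = 0.1666
c = 5 / 0.0958^0.1666 = 5 / 0.6766 = 7.39
S₃ = 7.39 × 19.5^0.1666 = 7.39 × 1.64 ≈ 12.12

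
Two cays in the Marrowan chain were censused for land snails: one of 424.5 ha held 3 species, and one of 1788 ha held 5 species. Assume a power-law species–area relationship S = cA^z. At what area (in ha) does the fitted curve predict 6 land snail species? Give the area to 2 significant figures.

z = ln(5/3) / ln(1788/424.5) = 0.5108 / 1.4379 = 0.3552
c = 3 / 424.5^0.3552 = 3 / 8.581 = 0.3496
A = (6/0.3496)^(1/0.3552) ⇒ ln A = ln(17.16)/0.3552 = 8.0021
A = e^8.0021 ≈ 2987 ha

3000 ha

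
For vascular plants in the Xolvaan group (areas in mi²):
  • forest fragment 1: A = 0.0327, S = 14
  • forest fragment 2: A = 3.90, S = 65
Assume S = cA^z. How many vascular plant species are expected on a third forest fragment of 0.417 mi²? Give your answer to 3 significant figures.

31.7

z = ln(65/14) / ln(3.9/0.0327) = 1.5353 / 4.7814 = 0.3211
c = 14 / 0.0327^0.3211 = 14 / 0.3334 = 41.99
S₃ = 41.99 × 0.417^0.3211 = 41.99 × 0.7551 ≈ 31.71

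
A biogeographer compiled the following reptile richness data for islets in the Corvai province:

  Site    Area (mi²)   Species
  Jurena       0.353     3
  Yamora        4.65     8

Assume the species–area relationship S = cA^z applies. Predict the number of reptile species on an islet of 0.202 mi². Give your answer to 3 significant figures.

z = ln(8/3) / ln(4.65/0.353) = 0.9808 / 2.5782 = 0.3804
c = 3 / 0.353^0.3804 = 3 / 0.6729 = 4.458
S₃ = 4.458 × 0.202^0.3804 = 4.458 × 0.5442 ≈ 2.426

2.43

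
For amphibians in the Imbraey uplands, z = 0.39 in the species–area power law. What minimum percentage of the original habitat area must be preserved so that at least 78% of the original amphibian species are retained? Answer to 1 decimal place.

Need (A_new/A_old)^0.39 = 0.78, so A_new/A_old = 0.78^(1/0.39) = 0.78^2.564
ln(A_new/A_old) = ln 0.78 / 0.39 = -0.2485 / 0.39 = -0.6371
A_new/A_old = e^-0.6371 ≈ 0.5288

52.9%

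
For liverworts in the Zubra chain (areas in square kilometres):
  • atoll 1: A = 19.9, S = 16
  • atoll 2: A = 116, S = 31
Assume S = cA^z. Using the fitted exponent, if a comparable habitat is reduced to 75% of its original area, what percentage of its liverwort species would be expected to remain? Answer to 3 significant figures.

89.8%

z = ln(31/16) / ln(116/19.9) = 0.6614 / 1.7629 = 0.3752
S_new/S_old = (A_new/A_old)^z = 0.75^0.3752 = exp(0.3752 × -0.2877) = 0.8977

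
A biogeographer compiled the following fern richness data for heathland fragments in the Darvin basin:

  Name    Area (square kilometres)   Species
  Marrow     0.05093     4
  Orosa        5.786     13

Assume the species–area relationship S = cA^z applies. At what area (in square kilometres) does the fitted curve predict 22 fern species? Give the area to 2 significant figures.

48 square kilometres

z = ln(13/4) / ln(5.786/0.05093) = 1.1787 / 4.7327 = 0.2490
c = 4 / 0.05093^0.2490 = 4 / 0.4764 = 8.396
A = (22/8.396)^(1/0.2490) ⇒ ln A = ln(2.62)/0.2490 = 3.8679
A = e^3.8679 ≈ 47.84 square kilometres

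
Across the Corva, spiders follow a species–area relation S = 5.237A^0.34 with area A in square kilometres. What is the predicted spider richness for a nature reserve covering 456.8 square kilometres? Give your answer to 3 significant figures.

42.0

S = 5.237 × 456.8^0.34
ln S = ln 5.237 + 0.34 × ln 456.8 = 1.6557 + 0.34 × 6.1242 = 3.7380
S = e^3.7380 ≈ 42.01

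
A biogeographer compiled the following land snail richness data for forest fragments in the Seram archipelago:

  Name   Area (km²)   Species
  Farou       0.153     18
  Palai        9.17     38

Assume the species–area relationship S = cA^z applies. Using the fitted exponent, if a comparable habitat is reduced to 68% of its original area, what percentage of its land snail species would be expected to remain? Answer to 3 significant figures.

z = ln(38/18) / ln(9.17/0.153) = 0.7472 / 4.0933 = 0.1825
S_new/S_old = (A_new/A_old)^z = 0.68^0.1825 = exp(0.1825 × -0.3857) = 0.932

93.2%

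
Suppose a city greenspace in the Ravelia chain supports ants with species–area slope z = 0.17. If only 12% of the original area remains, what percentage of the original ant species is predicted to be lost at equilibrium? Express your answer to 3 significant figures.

S_new/S_old = (A_new/A_old)^z = 0.12^0.17
= exp(0.17 × ln 0.12) = exp(0.17 × -2.1203) = exp(-0.3604) ≈ 0.6974
Fraction lost = 1 − 0.6974 = 0.3026

30.3%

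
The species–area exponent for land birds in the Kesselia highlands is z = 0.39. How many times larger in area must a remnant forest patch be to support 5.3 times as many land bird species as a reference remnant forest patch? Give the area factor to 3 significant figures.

72.0

(A₂/A₁)^0.39 = 5.3, so A₂/A₁ = 5.3^(1/0.39) = 5.3^2.564
ln(A₂/A₁) = ln 5.3 / 0.39 = 1.6677 / 0.39 = 4.2762
A₂/A₁ = e^4.2762 ≈ 71.96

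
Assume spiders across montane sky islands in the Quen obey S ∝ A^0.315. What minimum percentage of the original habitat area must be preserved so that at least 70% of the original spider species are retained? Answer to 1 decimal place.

Need (A_new/A_old)^0.315 = 0.7, so A_new/A_old = 0.7^(1/0.315) = 0.7^3.175
ln(A_new/A_old) = ln 0.7 / 0.315 = -0.3567 / 0.315 = -1.1323
A_new/A_old = e^-1.1323 ≈ 0.3223

32.2%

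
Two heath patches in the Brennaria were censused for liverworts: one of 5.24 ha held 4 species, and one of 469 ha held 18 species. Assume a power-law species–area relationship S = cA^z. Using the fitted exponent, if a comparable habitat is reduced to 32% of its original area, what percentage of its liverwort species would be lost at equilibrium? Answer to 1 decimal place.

z = ln(18/4) / ln(469/5.24) = 1.5041 / 4.4943 = 0.3347
S_new/S_old = (A_new/A_old)^z = 0.32^0.3347 = exp(0.3347 × -1.1394) = 0.683
Fraction lost = 1 − 0.683 = 0.317

31.7%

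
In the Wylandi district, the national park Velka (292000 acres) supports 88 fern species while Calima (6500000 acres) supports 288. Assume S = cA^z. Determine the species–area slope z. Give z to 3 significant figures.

Taking logs: ln S = ln c + z ln A, so z = (ln S₂ − ln S₁)/(ln A₂ − ln A₁).
z = ln(288/88) / ln(6500000/292000) = ln(3.273) / ln(22.26) = 1.1856 / 3.1028 = 0.3821

0.382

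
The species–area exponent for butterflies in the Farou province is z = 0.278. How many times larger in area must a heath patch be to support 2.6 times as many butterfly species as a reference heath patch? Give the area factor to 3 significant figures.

31.1

(A₂/A₁)^0.278 = 2.6, so A₂/A₁ = 2.6^(1/0.278) = 2.6^3.597
ln(A₂/A₁) = ln 2.6 / 0.278 = 0.9555 / 0.278 = 3.4371
A₂/A₁ = e^3.4371 ≈ 31.1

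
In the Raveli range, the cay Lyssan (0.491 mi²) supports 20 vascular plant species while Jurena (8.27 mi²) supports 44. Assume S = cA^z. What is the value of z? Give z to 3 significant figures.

Taking logs: ln S = ln c + z ln A, so z = (ln S₂ − ln S₁)/(ln A₂ − ln A₁).
z = ln(44/20) / ln(8.27/0.491) = ln(2.2) / ln(16.84) = 0.7885 / 2.8239 = 0.2792

0.279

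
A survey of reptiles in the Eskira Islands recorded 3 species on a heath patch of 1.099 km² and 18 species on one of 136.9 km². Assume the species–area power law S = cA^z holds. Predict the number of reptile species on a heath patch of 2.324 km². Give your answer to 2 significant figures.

4.0

z = ln(18/3) / ln(136.9/1.099) = 1.7918 / 4.8249 = 0.3714
c = 3 / 1.099^0.3714 = 3 / 1.036 = 2.897
S₃ = 2.897 × 2.324^0.3714 = 2.897 × 1.368 ≈ 3.962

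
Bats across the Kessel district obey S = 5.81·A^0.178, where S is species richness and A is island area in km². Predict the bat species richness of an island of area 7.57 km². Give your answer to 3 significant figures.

S = 5.81 × 7.57^0.178
ln S = ln 5.81 + 0.178 × ln 7.57 = 1.7596 + 0.178 × 2.0242 = 2.1199
S = e^2.1199 ≈ 8.33

8.33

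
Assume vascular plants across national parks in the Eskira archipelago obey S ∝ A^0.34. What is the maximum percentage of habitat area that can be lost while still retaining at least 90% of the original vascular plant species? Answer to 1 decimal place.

26.6%

Need (A_new/A_old)^0.34 = 0.9, so A_new/A_old = 0.9^(1/0.34) = 0.9^2.941
ln(A_new/A_old) = ln 0.9 / 0.34 = -0.1054 / 0.34 = -0.3099
A_new/A_old = e^-0.3099 ≈ 0.7335
Fraction that can be lost = 1 − 0.7335 = 0.2665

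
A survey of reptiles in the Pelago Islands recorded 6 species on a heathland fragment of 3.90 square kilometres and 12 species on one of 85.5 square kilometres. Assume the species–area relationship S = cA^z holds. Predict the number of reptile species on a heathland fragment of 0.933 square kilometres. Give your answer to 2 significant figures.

z = ln(12/6) / ln(85.5/3.9) = 0.6931 / 3.0875 = 0.2245
c = 6 / 3.9^0.2245 = 6 / 1.357 = 4.42
S₃ = 4.42 × 0.933^0.2245 = 4.42 × 0.9846 ≈ 4.352

4.4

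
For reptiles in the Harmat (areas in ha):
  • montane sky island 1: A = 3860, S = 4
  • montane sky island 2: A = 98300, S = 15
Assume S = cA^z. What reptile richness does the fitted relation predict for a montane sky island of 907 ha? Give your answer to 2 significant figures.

2.2

z = ln(15/4) / ln(98300/3860) = 1.3218 / 3.2374 = 0.4083
c = 4 / 3860^0.4083 = 4 / 29.13 = 0.1373
S₃ = 0.1373 × 907^0.4083 = 0.1373 × 16.13 ≈ 2.214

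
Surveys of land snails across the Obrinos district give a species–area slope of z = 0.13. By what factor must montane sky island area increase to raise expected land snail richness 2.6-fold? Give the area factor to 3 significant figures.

1560

(A₂/A₁)^0.13 = 2.6, so A₂/A₁ = 2.6^(1/0.13) = 2.6^7.692
ln(A₂/A₁) = ln 2.6 / 0.13 = 0.9555 / 0.13 = 7.3501
A₂/A₁ = e^7.3501 ≈ 1556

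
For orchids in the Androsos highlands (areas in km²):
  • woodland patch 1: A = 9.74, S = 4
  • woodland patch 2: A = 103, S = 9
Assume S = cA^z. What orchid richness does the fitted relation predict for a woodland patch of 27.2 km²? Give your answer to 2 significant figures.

z = ln(9/4) / ln(103/9.74) = 0.8109 / 2.3585 = 0.3438
c = 4 / 9.74^0.3438 = 4 / 2.187 = 1.829
S₃ = 1.829 × 27.2^0.3438 = 1.829 × 3.114 ≈ 5.694

5.7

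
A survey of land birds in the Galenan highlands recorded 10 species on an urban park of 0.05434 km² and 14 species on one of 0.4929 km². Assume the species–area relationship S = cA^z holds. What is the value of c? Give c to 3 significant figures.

15.6

z = ln(S₂/S₁) / ln(A₂/A₁) = ln(14/10) / ln(0.4929/0.05434) = 0.3365 / 2.2050 = 0.1526
c = S₁ / A₁^z = 10 / 0.05434^0.1526 = 10 / 0.6412 = 15.6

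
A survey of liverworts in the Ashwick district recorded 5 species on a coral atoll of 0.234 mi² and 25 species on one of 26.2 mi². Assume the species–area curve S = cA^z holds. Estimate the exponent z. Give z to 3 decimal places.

Taking logs: ln S = ln c + z ln A, so z = (ln S₂ − ln S₁)/(ln A₂ − ln A₁).
z = ln(25/5) / ln(26.2/0.234) = ln(5) / ln(112) = 1.6094 / 4.7182 = 0.3411

0.341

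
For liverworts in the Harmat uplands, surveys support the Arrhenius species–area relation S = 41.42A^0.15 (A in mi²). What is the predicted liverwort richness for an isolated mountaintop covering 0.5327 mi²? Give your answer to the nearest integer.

S = 41.42 × 0.5327^0.15 = 41.42 × 0.9099 ≈ 37.69

38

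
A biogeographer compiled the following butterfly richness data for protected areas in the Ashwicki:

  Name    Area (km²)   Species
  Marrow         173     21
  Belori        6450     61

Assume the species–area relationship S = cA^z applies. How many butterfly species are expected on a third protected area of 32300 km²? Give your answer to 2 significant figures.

98

z = ln(61/21) / ln(6450/173) = 1.0664 / 3.6185 = 0.2947
c = 21 / 173^0.2947 = 21 / 4.566 = 4.599
S₃ = 4.599 × 32300^0.2947 = 4.599 × 21.32 ≈ 98.06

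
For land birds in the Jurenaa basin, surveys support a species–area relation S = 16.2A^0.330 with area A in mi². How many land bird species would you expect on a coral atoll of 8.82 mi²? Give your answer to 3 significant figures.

33.2

S = 16.2 × 8.82^0.33
ln S = ln 16.2 + 0.33 × ln 8.82 = 2.7850 + 0.33 × 2.1770 = 3.5034
S = e^3.5034 ≈ 33.23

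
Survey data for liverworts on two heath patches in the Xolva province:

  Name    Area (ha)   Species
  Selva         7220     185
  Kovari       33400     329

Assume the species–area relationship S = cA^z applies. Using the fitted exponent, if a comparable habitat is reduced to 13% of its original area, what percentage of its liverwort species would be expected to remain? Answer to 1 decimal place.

46.4%

z = ln(329/185) / ln(33400/7220) = 0.5757 / 1.5317 = 0.3759
S_new/S_old = (A_new/A_old)^z = 0.13^0.3759 = exp(0.3759 × -2.0402) = 0.4645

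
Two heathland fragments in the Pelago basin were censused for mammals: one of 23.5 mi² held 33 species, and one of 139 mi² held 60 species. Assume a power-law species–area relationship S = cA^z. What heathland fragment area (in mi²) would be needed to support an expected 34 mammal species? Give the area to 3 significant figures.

z = ln(60/33) / ln(139/23.5) = 0.5978 / 1.7775 = 0.3363
c = 33 / 23.5^0.3363 = 33 / 2.892 = 11.41
A = (34/11.41)^(1/0.3363) ⇒ ln A = ln(2.979)/0.3363 = 3.2458
A = e^3.2458 ≈ 25.68 mi²

25.7 mi²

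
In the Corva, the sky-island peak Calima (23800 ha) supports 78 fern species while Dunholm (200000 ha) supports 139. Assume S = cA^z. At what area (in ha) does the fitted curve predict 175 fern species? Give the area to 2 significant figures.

470000 ha

z = ln(139/78) / ln(200000/23800) = 0.5778 / 2.1286 = 0.2714
c = 78 / 23800^0.2714 = 78 / 15.41 = 5.06
A = (175/5.06)^(1/0.2714) ⇒ ln A = ln(34.58)/0.2714 = 13.0546
A = e^13.0546 ≈ 467241 ha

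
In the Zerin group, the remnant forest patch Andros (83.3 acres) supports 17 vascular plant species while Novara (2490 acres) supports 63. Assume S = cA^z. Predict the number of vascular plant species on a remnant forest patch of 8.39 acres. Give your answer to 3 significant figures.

z = ln(63/17) / ln(2490/83.3) = 1.3099 / 3.3976 = 0.3855
c = 17 / 83.3^0.3855 = 17 / 5.502 = 3.09
S₃ = 3.09 × 8.39^0.3855 = 3.09 × 2.271 ≈ 7.016

7.02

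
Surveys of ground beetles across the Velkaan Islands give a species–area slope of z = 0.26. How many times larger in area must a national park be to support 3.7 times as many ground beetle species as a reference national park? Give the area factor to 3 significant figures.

153

(A₂/A₁)^0.26 = 3.7, so A₂/A₁ = 3.7^(1/0.26) = 3.7^3.846
ln(A₂/A₁) = ln 3.7 / 0.26 = 1.3083 / 0.26 = 5.0320
A₂/A₁ = e^5.0320 ≈ 153.2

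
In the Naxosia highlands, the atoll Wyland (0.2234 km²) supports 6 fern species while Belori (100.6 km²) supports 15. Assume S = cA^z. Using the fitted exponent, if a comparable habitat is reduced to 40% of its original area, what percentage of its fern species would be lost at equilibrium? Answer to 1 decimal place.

12.8%

z = ln(15/6) / ln(100.6/0.2234) = 0.9163 / 6.1099 = 0.1500
S_new/S_old = (A_new/A_old)^z = 0.4^0.1500 = exp(0.1500 × -0.9163) = 0.8716
Fraction lost = 1 − 0.8716 = 0.1284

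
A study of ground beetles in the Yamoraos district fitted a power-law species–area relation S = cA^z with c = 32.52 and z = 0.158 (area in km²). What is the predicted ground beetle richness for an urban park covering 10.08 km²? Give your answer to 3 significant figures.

46.8

S = 32.52 × 10.08^0.158
ln S = ln 32.52 + 0.158 × ln 10.08 = 3.4819 + 0.158 × 2.3106 = 3.8469
S = e^3.8469 ≈ 46.85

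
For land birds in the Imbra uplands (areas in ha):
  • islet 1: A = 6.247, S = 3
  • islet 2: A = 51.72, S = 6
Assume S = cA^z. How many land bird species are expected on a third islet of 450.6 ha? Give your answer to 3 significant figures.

12.2

z = ln(6/3) / ln(51.72/6.247) = 0.6931 / 2.1137 = 0.3279
c = 3 / 6.247^0.3279 = 3 / 1.824 = 1.645
S₃ = 1.645 × 450.6^0.3279 = 1.645 × 7.417 ≈ 12.2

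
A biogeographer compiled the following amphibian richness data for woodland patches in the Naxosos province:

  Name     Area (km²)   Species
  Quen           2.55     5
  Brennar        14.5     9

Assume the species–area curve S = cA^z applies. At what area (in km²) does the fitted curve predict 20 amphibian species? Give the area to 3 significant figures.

154 km²

z = ln(9/5) / ln(14.5/2.55) = 0.5878 / 1.7381 = 0.3382
c = 5 / 2.55^0.3382 = 5 / 1.372 = 3.643
A = (20/3.643)^(1/0.3382) ⇒ ln A = ln(5.49)/0.3382 = 5.0353
A = e^5.0353 ≈ 153.7 km²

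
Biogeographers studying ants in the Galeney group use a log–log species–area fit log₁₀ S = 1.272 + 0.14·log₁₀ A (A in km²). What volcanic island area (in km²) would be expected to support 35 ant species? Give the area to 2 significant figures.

88 km²

35 = 18.71 × A^0.14  ⇒  A^0.14 = 35/18.71 = 1.871
ln A = ln(1.871) / 0.14 = 0.6265 / 0.14 = 4.4747
A = e^4.4747 ≈ 87.77 km²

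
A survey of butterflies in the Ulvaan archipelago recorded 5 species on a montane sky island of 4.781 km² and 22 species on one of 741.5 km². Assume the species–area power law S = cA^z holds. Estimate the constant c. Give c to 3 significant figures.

z = ln(S₂/S₁) / ln(A₂/A₁) = ln(22/5) / ln(741.5/4.781) = 1.4816 / 5.0440 = 0.2937
c = S₁ / A₁^z = 5 / 4.781^0.2937 = 5 / 1.583 = 3.158

3.16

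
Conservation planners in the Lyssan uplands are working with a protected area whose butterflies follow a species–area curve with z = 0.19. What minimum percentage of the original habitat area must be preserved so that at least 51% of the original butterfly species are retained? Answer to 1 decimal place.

2.9%

Need (A_new/A_old)^0.19 = 0.51, so A_new/A_old = 0.51^(1/0.19) = 0.51^5.263
ln(A_new/A_old) = ln 0.51 / 0.19 = -0.6733 / 0.19 = -3.5439
A_new/A_old = e^-3.5439 ≈ 0.0289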